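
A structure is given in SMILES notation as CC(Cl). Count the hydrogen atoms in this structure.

Atom tally by fragment:
  CH3 → C:1 H:3
  CH2Cl → C:1 H:2 Cl:1
Element totals:
  C: 2
  H: 5
  Cl: 1

5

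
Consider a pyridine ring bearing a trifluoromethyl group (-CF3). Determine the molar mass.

Atom tally by fragment:
  pyridine ring core → C:5 H:5 N:1
  (− 1 ring H displaced by substituents)
  + CF3 → C:1 F:3
Element totals:
  C: 6
  H: 4
  F: 3
  N: 1
Molecular formula: C6H4F3N.
  M = 6(12.011) + 4(1.008) + 3(18.998) + 14.007
    = 72.066 + 4.032 + 56.994 + 14.007 = 147.099

147.10 g/mol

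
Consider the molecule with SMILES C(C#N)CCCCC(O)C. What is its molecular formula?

C8H15NO

Atom tally by fragment:
  NCCH2 → C:2 H:2 N:1
  CH2 → C:1 H:2
  CH2 → C:1 H:2
  CH2 → C:1 H:2
  CH2 → C:1 H:2
  CH(OH) → C:1 H:2 O:1
  CH3 → C:1 H:3
Element totals:
  C: 8
  H: 15
  N: 1
  O: 1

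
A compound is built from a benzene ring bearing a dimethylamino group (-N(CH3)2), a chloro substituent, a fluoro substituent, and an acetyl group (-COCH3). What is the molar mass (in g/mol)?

Atom tally by fragment:
  benzene ring core → C:6 H:6
  (− 4 ring H displaced by substituents)
  + N(CH3)2 → N:1 C:2 H:6
  + Cl → Cl:1
  + F → F:1
  + COCH3 → C:2 H:3 O:1
Element totals:
  C: 10
  H: 11
  Cl: 1
  F: 1
  N: 1
  O: 1
Molecular formula: C10H11ClFNO.
  M = 10(12.011) + 11(1.008) + 35.45 + 18.998 + 14.007 + 15.999
    = 120.110 + 11.088 + 35.450 + 18.998 + 14.007 + 15.999 = 215.652

215.65 g/mol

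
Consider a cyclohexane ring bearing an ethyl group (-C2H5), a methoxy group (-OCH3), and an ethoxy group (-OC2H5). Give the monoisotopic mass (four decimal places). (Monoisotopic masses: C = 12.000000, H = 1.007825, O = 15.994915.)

Atom tally by fragment:
  cyclohexane ring core → C:6 H:12
  (− 3 ring H displaced by substituents)
  + C2H5 → C:2 H:5
  + OCH3 → C:1 H:3 O:1
  + OC2H5 → C:2 H:5 O:1
Element totals:
  C: 11
  H: 22
  O: 2
Molecular formula: C11H22O2.
  M = 11(12.0) + 22(1.007825) + 2(15.994915)
    = 132.000000 + 22.172150 + 31.989830 = 186.161980

186.1620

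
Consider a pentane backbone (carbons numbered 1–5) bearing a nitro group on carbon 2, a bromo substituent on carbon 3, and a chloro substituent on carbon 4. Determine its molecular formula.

Atom tally by fragment:
  CH3 → C:1 H:3
  CH(NO2) → C:1 H:1 N:1 O:2
  CH(Br) → C:1 H:1 Br:1
  CH(Cl) → C:1 H:1 Cl:1
  CH3 → C:1 H:3
Element totals:
  C: 5
  H: 9
  Br: 1
  Cl: 1
  N: 1
  O: 2

C5H9BrClNO2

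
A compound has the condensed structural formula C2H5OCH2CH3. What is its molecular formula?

C4H10O

Element totals:
  C: 4
  H: 10
  O: 1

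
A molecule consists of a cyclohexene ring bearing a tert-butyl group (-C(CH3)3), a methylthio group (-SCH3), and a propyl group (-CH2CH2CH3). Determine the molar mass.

226.42 g/mol

Atom tally by fragment:
  cyclohexene ring core → C:6 H:10
  (− 3 ring H displaced by substituents)
  + C(CH3)3 → C:4 H:9
  + SCH3 → C:1 H:3 S:1
  + CH2CH2CH3 → C:3 H:7
Element totals:
  C: 14
  H: 26
  S: 1
Molecular formula: C14H26S.
  M = 14(12.011) + 26(1.008) + 32.06
    = 168.154 + 26.208 + 32.060 = 226.422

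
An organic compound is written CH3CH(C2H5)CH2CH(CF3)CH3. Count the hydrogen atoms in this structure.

15

Atom tally by fragment:
  CH3 → C:1 H:3
  CH(C2H5) → C:3 H:6
  CH2 → C:1 H:2
  CH(CF3) → C:2 H:1 F:3
  CH3 → C:1 H:3
Element totals:
  C: 8
  H: 15
  F: 3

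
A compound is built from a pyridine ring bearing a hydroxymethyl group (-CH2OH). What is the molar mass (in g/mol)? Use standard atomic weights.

109.13 g/mol

Atom tally by fragment:
  pyridine ring core → C:5 H:5 N:1
  (− 1 ring H displaced by substituents)
  + CH2OH → C:1 H:3 O:1
Element totals:
  C: 6
  H: 7
  N: 1
  O: 1
Molecular formula: C6H7NO.
  M = 6(12.011) + 7(1.008) + 14.007 + 15.999
    = 72.066 + 7.056 + 14.007 + 15.999 = 109.128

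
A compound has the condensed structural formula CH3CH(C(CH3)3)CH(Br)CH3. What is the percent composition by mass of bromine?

41.37%

Atom tally by fragment:
  CH3 → C:1 H:3
  CH(C(CH3)3) → C:5 H:10
  CH(Br) → C:1 H:1 Br:1
  CH3 → C:1 H:3
Element totals:
  C: 8
  H: 17
  Br: 1
Molecular formula: C8H17Br.
Molar mass = 193.128 g/mol.
Mass from Br: 1 × 79.904 = 79.904 g/mol.
%Br = 79.904 / 193.128 × 100 = 41.37%.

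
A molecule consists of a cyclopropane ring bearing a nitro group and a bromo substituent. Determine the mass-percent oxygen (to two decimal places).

Atom tally by fragment:
  cyclopropane ring core → C:3 H:6
  (− 2 ring H displaced by substituents)
  + NO2 → N:1 O:2
  + Br → Br:1
Element totals:
  C: 3
  H: 4
  Br: 1
  N: 1
  O: 2
Molecular formula: C3H4BrNO2.
Molar mass = 165.974 g/mol.
Mass from O: 2 × 15.999 = 31.998 g/mol.
%O = 31.998 / 165.974 × 100 = 19.28%.

19.28%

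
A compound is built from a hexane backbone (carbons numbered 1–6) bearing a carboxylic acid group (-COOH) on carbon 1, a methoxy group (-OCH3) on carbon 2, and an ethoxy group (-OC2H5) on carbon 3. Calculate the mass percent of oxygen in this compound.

31.33%

Atom tally by fragment:
  HOOCCH2 → C:2 H:3 O:2
  CH(OCH3) → C:2 H:4 O:1
  CH(OC2H5) → C:3 H:6 O:1
  CH2 → C:1 H:2
  CH2 → C:1 H:2
  CH3 → C:1 H:3
Element totals:
  C: 10
  H: 20
  O: 4
Molecular formula: C10H20O4.
Molar mass = 204.266 g/mol.
Mass from O: 4 × 15.999 = 63.996 g/mol.
%O = 63.996 / 204.266 × 100 = 31.33%.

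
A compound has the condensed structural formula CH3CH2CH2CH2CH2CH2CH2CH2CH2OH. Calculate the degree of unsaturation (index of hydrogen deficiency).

0

Atom tally by fragment:
  CH3 → C:1 H:3
  CH2 → C:1 H:2
  CH2 → C:1 H:2
  CH2 → C:1 H:2
  CH2 → C:1 H:2
  CH2 → C:1 H:2
  CH2 → C:1 H:2
  CH2 → C:1 H:2
  CH2OH → C:1 H:3 O:1
Element totals:
  C: 9
  H: 20
  O: 1
Molecular formula: C9H20O.
DoU = (2C + 2 + N − H − X) / 2 = (2·9 + 2 + 0 − 20 − 0) / 2 = 0.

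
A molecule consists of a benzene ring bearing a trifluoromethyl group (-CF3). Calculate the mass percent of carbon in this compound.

Atom tally by fragment:
  benzene ring core → C:6 H:6
  (− 1 ring H displaced by substituents)
  + CF3 → C:1 F:3
Element totals:
  C: 7
  H: 5
  F: 3
Molecular formula: C7H5F3.
Molar mass = 146.111 g/mol.
Mass from C: 7 × 12.011 = 84.077 g/mol.
%C = 84.077 / 146.111 × 100 = 57.54%.

57.54%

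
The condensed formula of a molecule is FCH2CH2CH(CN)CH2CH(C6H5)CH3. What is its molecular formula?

Atom tally by fragment:
  FCH2 → C:1 H:2 F:1
  CH2 → C:1 H:2
  CH(CN) → C:2 H:1 N:1
  CH2 → C:1 H:2
  CH(C6H5) → C:7 H:6
  CH3 → C:1 H:3
Element totals:
  C: 13
  H: 16
  F: 1
  N: 1

C13H16FN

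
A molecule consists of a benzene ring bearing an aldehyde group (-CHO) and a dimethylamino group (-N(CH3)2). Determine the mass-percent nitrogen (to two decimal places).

9.39%

Atom tally by fragment:
  benzene ring core → C:6 H:6
  (− 2 ring H displaced by substituents)
  + CHO → C:1 H:1 O:1
  + N(CH3)2 → N:1 C:2 H:6
Element totals:
  C: 9
  H: 11
  N: 1
  O: 1
Molecular formula: C9H11NO.
Molar mass = 149.193 g/mol.
Mass from N: 1 × 14.007 = 14.007 g/mol.
%N = 14.007 / 149.193 × 100 = 9.39%.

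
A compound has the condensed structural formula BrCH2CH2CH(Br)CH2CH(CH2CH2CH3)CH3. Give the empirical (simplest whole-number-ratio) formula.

C9H18Br2

Element totals:
  C: 9
  H: 18
  Br: 2
Molecular formula: C9H18Br2.
gcd of subscripts (2, 9, 18) = 1, so the empirical formula equals the molecular formula.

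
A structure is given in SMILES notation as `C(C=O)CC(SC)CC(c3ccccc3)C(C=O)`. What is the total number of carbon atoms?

15

Atom tally by fragment:
  OHCCH2 → C:2 H:3 O:1
  CH2 → C:1 H:2
  CH(SCH3) → C:2 H:4 S:1
  CH2 → C:1 H:2
  CH(C6H5) → C:7 H:6
  CH2CHO → C:2 H:3 O:1
Element totals:
  C: 15
  H: 20
  O: 2
  S: 1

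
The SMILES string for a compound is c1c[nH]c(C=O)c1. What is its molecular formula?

Atom tally by fragment:
  pyrrole ring core → C:4 H:5 N:1
  (− 1 ring H displaced by substituents)
  + CHO → C:1 H:1 O:1
Element totals:
  C: 5
  H: 5
  N: 1
  O: 1

C5H5NO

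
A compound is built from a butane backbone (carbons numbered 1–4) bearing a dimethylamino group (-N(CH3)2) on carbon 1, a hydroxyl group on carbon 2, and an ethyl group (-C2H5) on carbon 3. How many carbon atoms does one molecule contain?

Atom tally by fragment:
  (CH3)2NCH2 → C:3 H:8 N:1
  CH(OH) → C:1 H:2 O:1
  CH(C2H5) → C:3 H:6
  CH3 → C:1 H:3
Element totals:
  C: 8
  H: 19
  N: 1
  O: 1

8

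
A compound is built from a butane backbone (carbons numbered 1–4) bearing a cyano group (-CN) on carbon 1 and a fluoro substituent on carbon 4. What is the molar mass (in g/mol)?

101.12 g/mol

Atom tally by fragment:
  NCCH2 → C:2 H:2 N:1
  CH2 → C:1 H:2
  CH2 → C:1 H:2
  CH2F → C:1 H:2 F:1
Element totals:
  C: 5
  H: 8
  F: 1
  N: 1
Molecular formula: C5H8FN.
  M = 5(12.011) + 8(1.008) + 18.998 + 14.007
    = 60.055 + 8.064 + 18.998 + 14.007 = 101.124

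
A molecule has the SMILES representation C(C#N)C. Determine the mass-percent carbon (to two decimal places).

Atom tally by fragment:
  NCCH2 → C:2 H:2 N:1
  CH3 → C:1 H:3
Element totals:
  C: 3
  H: 5
  N: 1
Molecular formula: C3H5N.
Molar mass = 55.080 g/mol.
Mass from C: 3 × 12.011 = 36.033 g/mol.
%C = 36.033 / 55.080 × 100 = 65.42%.

65.42%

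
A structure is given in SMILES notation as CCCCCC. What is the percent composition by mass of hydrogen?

Atom tally by fragment:
  CH3 → C:1 H:3
  CH2 → C:1 H:2
  CH2 → C:1 H:2
  CH2 → C:1 H:2
  CH2 → C:1 H:2
  CH3 → C:1 H:3
Element totals:
  C: 6
  H: 14
Molecular formula: C6H14.
Molar mass = 86.178 g/mol.
Mass from H: 14 × 1.008 = 14.112 g/mol.
%H = 14.112 / 86.178 × 100 = 16.38%.

16.38%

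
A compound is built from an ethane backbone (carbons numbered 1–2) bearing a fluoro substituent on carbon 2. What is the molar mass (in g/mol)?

Atom tally by fragment:
  CH3 → C:1 H:3
  CH2F → C:1 H:2 F:1
Element totals:
  C: 2
  H: 5
  F: 1
Molecular formula: C2H5F.
  M = 2(12.011) + 5(1.008) + 18.998
    = 24.022 + 5.040 + 18.998 = 48.060

48.06 g/mol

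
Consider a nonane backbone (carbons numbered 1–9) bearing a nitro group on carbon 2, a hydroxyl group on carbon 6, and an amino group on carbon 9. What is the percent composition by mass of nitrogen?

13.71%

Atom tally by fragment:
  CH3 → C:1 H:3
  CH(NO2) → C:1 H:1 N:1 O:2
  CH2 → C:1 H:2
  CH2 → C:1 H:2
  CH2 → C:1 H:2
  CH(OH) → C:1 H:2 O:1
  CH2 → C:1 H:2
  CH2 → C:1 H:2
  CH2NH2 → C:1 H:4 N:1
Element totals:
  C: 9
  H: 20
  N: 2
  O: 3
Molecular formula: C9H20N2O3.
Molar mass = 204.270 g/mol.
Mass from N: 2 × 14.007 = 28.014 g/mol.
%N = 28.014 / 204.270 × 100 = 13.71%.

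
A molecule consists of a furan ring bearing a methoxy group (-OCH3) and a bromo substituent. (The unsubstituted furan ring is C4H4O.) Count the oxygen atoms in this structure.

Atom tally by fragment:
  furan ring core → C:4 H:4 O:1
  (− 2 ring H displaced by substituents)
  + OCH3 → C:1 H:3 O:1
  + Br → Br:1
Element totals:
  C: 5
  H: 5
  Br: 1
  O: 2

2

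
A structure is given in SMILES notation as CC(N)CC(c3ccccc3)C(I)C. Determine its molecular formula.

C12H18IN

Atom tally by fragment:
  CH3 → C:1 H:3
  CH(NH2) → C:1 H:3 N:1
  CH2 → C:1 H:2
  CH(C6H5) → C:7 H:6
  CH(I) → C:1 H:1 I:1
  CH3 → C:1 H:3
Element totals:
  C: 12
  H: 18
  I: 1
  N: 1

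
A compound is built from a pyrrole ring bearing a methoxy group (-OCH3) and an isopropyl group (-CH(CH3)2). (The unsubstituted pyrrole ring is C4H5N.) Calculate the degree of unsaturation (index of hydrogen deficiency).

3

Atom tally by fragment:
  pyrrole ring core → C:4 H:5 N:1
  (− 2 ring H displaced by substituents)
  + OCH3 → C:1 H:3 O:1
  + CH(CH3)2 → C:3 H:7
Element totals:
  C: 8
  H: 13
  N: 1
  O: 1
Molecular formula: C8H13NO.
DoU = (2C + 2 + N − H − X) / 2 = (2·8 + 2 + 1 − 13 − 0) / 2 = 3.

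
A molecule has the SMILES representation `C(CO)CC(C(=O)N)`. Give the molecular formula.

Atom tally by fragment:
  HOCH2CH2 → C:2 H:5 O:1
  CH2 → C:1 H:2
  CH2CONH2 → C:2 H:4 O:1 N:1
Element totals:
  C: 5
  H: 11
  N: 1
  O: 2

C5H11NO2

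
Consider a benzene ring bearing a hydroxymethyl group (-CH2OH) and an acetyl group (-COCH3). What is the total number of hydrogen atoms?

Atom tally by fragment:
  benzene ring core → C:6 H:6
  (− 2 ring H displaced by substituents)
  + CH2OH → C:1 H:3 O:1
  + COCH3 → C:2 H:3 O:1
Element totals:
  C: 9
  H: 10
  O: 2

10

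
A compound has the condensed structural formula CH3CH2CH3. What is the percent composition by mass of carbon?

81.71%

Atom tally by fragment:
  CH3 → C:1 H:3
  CH2 → C:1 H:2
  CH3 → C:1 H:3
Element totals:
  C: 3
  H: 8
Molecular formula: C3H8.
Molar mass = 44.097 g/mol.
Mass from C: 3 × 12.011 = 36.033 g/mol.
%C = 36.033 / 44.097 × 100 = 81.71%.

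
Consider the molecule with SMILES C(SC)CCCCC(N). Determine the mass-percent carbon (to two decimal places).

57.09%

Atom tally by fragment:
  CH3SCH2 → C:2 H:5 S:1
  CH2 → C:1 H:2
  CH2 → C:1 H:2
  CH2 → C:1 H:2
  CH2 → C:1 H:2
  CH2NH2 → C:1 H:4 N:1
Element totals:
  C: 7
  H: 17
  N: 1
  S: 1
Molecular formula: C7H17NS.
Molar mass = 147.280 g/mol.
Mass from C: 7 × 12.011 = 84.077 g/mol.
%C = 84.077 / 147.280 × 100 = 57.09%.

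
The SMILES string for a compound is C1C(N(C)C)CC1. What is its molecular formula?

C6H13N

Atom tally by fragment:
  cyclobutane ring core → C:4 H:8
  (− 1 ring H displaced by substituents)
  + N(CH3)2 → N:1 C:2 H:6
Element totals:
  C: 6
  H: 13
  N: 1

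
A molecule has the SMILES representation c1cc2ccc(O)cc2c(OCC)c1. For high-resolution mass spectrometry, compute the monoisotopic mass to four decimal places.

Atom tally by fragment:
  naphthalene ring system core → C:10 H:8
  (− 2 ring H displaced by substituents)
  + OH → O:1 H:1
  + OC2H5 → C:2 H:5 O:1
Element totals:
  C: 12
  H: 12
  O: 2
Molecular formula: C12H12O2.
  M = 12(12.0) + 12(1.007825) + 2(15.994915)
    = 144.000000 + 12.093900 + 31.989830 = 188.083730

188.0837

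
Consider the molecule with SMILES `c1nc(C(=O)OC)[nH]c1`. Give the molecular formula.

Atom tally by fragment:
  imidazole ring core → C:3 H:4 N:2
  (− 1 ring H displaced by substituents)
  + COOCH3 → C:2 H:3 O:2
Element totals:
  C: 5
  H: 6
  N: 2
  O: 2

C5H6N2O2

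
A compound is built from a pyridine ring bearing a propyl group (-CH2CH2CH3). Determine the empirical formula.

Atom tally by fragment:
  pyridine ring core → C:5 H:5 N:1
  (− 1 ring H displaced by substituents)
  + CH2CH2CH3 → C:3 H:7
Element totals:
  C: 8
  H: 11
  N: 1
Molecular formula: C8H11N.
gcd of subscripts (8, 11, 1) = 1, so the empirical formula equals the molecular formula.

C8H11N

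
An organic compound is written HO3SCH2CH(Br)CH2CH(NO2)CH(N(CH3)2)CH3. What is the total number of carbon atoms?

Atom tally by fragment:
  HO3SCH2 → C:1 H:3 S:1 O:3
  CH(Br) → C:1 H:1 Br:1
  CH2 → C:1 H:2
  CH(NO2) → C:1 H:1 N:1 O:2
  CH(N(CH3)2) → C:3 H:7 N:1
  CH3 → C:1 H:3
Element totals:
  C: 8
  H: 17
  Br: 1
  N: 2
  O: 5
  S: 1

8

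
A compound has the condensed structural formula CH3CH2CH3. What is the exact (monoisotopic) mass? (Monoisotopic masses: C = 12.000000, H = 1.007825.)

44.0626

Atom tally by fragment:
  CH3 → C:1 H:3
  CH2 → C:1 H:2
  CH3 → C:1 H:3
Element totals:
  C: 3
  H: 8
Molecular formula: C3H8.
  M = 3(12.0) + 8(1.007825)
    = 36.000000 + 8.062600 = 44.062600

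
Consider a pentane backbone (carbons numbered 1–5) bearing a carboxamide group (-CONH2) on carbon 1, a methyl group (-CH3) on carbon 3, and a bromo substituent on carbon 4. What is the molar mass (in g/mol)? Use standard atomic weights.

Atom tally by fragment:
  H2NOCCH2 → C:2 H:4 O:1 N:1
  CH2 → C:1 H:2
  CH(CH3) → C:2 H:4
  CH(Br) → C:1 H:1 Br:1
  CH3 → C:1 H:3
Element totals:
  C: 7
  H: 14
  Br: 1
  N: 1
  O: 1
Molecular formula: C7H14BrNO.
  M = 7(12.011) + 14(1.008) + 79.904 + 14.007 + 15.999
    = 84.077 + 14.112 + 79.904 + 14.007 + 15.999 = 208.099

208.10 g/mol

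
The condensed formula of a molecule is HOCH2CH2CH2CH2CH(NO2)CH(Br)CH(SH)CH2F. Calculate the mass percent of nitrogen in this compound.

4.60%

Atom tally by fragment:
  HOCH2CH2 → C:2 H:5 O:1
  CH2 → C:1 H:2
  CH2 → C:1 H:2
  CH(NO2) → C:1 H:1 N:1 O:2
  CH(Br) → C:1 H:1 Br:1
  CH(SH) → C:1 H:2 S:1
  CH2F → C:1 H:2 F:1
Element totals:
  C: 8
  H: 15
  Br: 1
  F: 1
  N: 1
  O: 3
  S: 1
Molecular formula: C8H15BrFNO3S.
Molar mass = 304.174 g/mol.
Mass from N: 1 × 14.007 = 14.007 g/mol.
%N = 14.007 / 304.174 × 100 = 4.60%.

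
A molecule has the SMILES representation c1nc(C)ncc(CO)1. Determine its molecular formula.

Atom tally by fragment:
  pyrimidine ring core → C:4 H:4 N:2
  (− 2 ring H displaced by substituents)
  + CH3 → C:1 H:3
  + CH2OH → C:1 H:3 O:1
Element totals:
  C: 6
  H: 8
  N: 2
  O: 1

C6H8N2O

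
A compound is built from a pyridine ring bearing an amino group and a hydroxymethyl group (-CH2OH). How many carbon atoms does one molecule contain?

Atom tally by fragment:
  pyridine ring core → C:5 H:5 N:1
  (− 2 ring H displaced by substituents)
  + NH2 → N:1 H:2
  + CH2OH → C:1 H:3 O:1
Element totals:
  C: 6
  H: 8
  N: 2
  O: 1

6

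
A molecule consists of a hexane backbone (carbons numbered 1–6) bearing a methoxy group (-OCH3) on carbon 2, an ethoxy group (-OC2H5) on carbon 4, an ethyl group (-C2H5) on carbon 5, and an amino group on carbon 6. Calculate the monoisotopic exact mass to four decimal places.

Atom tally by fragment:
  CH3 → C:1 H:3
  CH(OCH3) → C:2 H:4 O:1
  CH2 → C:1 H:2
  CH(OC2H5) → C:3 H:6 O:1
  CH(C2H5) → C:3 H:6
  CH2NH2 → C:1 H:4 N:1
Element totals:
  C: 11
  H: 25
  N: 1
  O: 2
Molecular formula: C11H25NO2.
  M = 11(12.0) + 25(1.007825) + 14.003074 + 2(15.994915)
    = 132.000000 + 25.195625 + 14.003074 + 31.989830 = 203.188529

203.1885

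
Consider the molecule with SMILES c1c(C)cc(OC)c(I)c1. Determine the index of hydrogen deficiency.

Atom tally by fragment:
  benzene ring core → C:6 H:6
  (− 3 ring H displaced by substituents)
  + CH3 → C:1 H:3
  + OCH3 → C:1 H:3 O:1
  + I → I:1
Element totals:
  C: 8
  H: 9
  I: 1
  O: 1
Molecular formula: C8H9IO.
DoU = (2C + 2 + N − H − X) / 2 = (2·8 + 2 + 0 − 9 − 1) / 2 = 4.

4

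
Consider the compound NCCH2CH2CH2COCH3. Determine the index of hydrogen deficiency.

3

Element totals:
  C: 6
  H: 9
  N: 1
  O: 1
Molecular formula: C6H9NO.
DoU = (2C + 2 + N − H − X) / 2 = (2·6 + 2 + 1 − 9 − 0) / 2 = 3.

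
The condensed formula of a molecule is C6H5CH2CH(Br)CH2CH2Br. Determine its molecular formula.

Atom tally by fragment:
  C6H5CH2 → C:7 H:7
  CH(Br) → C:1 H:1 Br:1
  CH2 → C:1 H:2
  CH2Br → C:1 H:2 Br:1
Element totals:
  C: 10
  H: 12
  Br: 2

C10H12Br2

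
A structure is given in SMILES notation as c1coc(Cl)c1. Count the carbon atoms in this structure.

4

Atom tally by fragment:
  furan ring core → C:4 H:4 O:1
  (− 1 ring H displaced by substituents)
  + Cl → Cl:1
Element totals:
  C: 4
  H: 3
  Cl: 1
  O: 1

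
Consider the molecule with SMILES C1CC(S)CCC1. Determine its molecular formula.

Atom tally by fragment:
  cyclohexane ring core → C:6 H:12
  (− 1 ring H displaced by substituents)
  + SH → S:1 H:1
Element totals:
  C: 6
  H: 12
  S: 1

C6H12S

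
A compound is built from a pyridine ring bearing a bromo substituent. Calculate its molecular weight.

158.00 g/mol

Atom tally by fragment:
  pyridine ring core → C:5 H:5 N:1
  (− 1 ring H displaced by substituents)
  + Br → Br:1
Element totals:
  C: 5
  H: 4
  Br: 1
  N: 1
Molecular formula: C5H4BrN.
  M = 5(12.011) + 4(1.008) + 79.904 + 14.007
    = 60.055 + 4.032 + 79.904 + 14.007 = 157.998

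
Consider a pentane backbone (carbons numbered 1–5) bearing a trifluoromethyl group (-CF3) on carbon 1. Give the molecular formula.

Atom tally by fragment:
  F3CCH2 → C:2 H:2 F:3
  CH2 → C:1 H:2
  CH2 → C:1 H:2
  CH2 → C:1 H:2
  CH3 → C:1 H:3
Element totals:
  C: 6
  H: 11
  F: 3

C6H11F3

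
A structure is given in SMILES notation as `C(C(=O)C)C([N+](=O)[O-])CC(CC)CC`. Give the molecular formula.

Atom tally by fragment:
  CH3COCH2 → C:3 H:5 O:1
  CH(NO2) → C:1 H:1 N:1 O:2
  CH2 → C:1 H:2
  CH(C2H5) → C:3 H:6
  CH2 → C:1 H:2
  CH3 → C:1 H:3
Element totals:
  C: 10
  H: 19
  N: 1
  O: 3

C10H19NO3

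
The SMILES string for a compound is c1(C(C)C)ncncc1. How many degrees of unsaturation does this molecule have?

Atom tally by fragment:
  pyrimidine ring core → C:4 H:4 N:2
  (− 1 ring H displaced by substituents)
  + CH(CH3)2 → C:3 H:7
Element totals:
  C: 7
  H: 10
  N: 2
Molecular formula: C7H10N2.
DoU = (2C + 2 + N − H − X) / 2 = (2·7 + 2 + 2 − 10 − 0) / 2 = 4.

4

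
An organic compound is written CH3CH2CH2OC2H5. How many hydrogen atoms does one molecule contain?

12

Element totals:
  C: 5
  H: 12
  O: 1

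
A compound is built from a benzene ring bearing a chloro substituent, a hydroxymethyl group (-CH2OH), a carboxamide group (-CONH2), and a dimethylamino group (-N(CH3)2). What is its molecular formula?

Atom tally by fragment:
  benzene ring core → C:6 H:6
  (− 4 ring H displaced by substituents)
  + Cl → Cl:1
  + CH2OH → C:1 H:3 O:1
  + CONH2 → C:1 H:2 O:1 N:1
  + N(CH3)2 → N:1 C:2 H:6
Element totals:
  C: 10
  H: 13
  Cl: 1
  N: 2
  O: 2

C10H13ClN2O2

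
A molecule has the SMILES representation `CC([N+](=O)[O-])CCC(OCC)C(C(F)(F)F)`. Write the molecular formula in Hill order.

Atom tally by fragment:
  CH3 → C:1 H:3
  CH(NO2) → C:1 H:1 N:1 O:2
  CH2 → C:1 H:2
  CH2 → C:1 H:2
  CH(OC2H5) → C:3 H:6 O:1
  CH2CF3 → C:2 H:2 F:3
Element totals:
  C: 9
  H: 16
  F: 3
  N: 1
  O: 3

C9H16F3NO3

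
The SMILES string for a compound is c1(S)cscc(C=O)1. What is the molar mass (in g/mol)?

144.21 g/mol

Atom tally by fragment:
  thiophene ring core → C:4 H:4 S:1
  (− 2 ring H displaced by substituents)
  + SH → S:1 H:1
  + CHO → C:1 H:1 O:1
Element totals:
  C: 5
  H: 4
  O: 1
  S: 2
Molecular formula: C5H4OS2.
  M = 5(12.011) + 4(1.008) + 15.999 + 2(32.06)
    = 60.055 + 4.032 + 15.999 + 64.120 = 144.206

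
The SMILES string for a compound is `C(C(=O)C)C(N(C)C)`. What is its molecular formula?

C6H13NO

Atom tally by fragment:
  CH3COCH2 → C:3 H:5 O:1
  CH2N(CH3)2 → C:3 H:8 N:1
Element totals:
  C: 6
  H: 13
  N: 1
  O: 1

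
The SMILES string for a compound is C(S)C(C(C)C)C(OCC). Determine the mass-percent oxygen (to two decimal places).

Atom tally by fragment:
  HSCH2 → C:1 H:3 S:1
  CH(CH(CH3)2) → C:4 H:8
  CH2OC2H5 → C:3 H:7 O:1
Element totals:
  C: 8
  H: 18
  O: 1
  S: 1
Molecular formula: C8H18OS.
Molar mass = 162.291 g/mol.
Mass from O: 1 × 15.999 = 15.999 g/mol.
%O = 15.999 / 162.291 × 100 = 9.86%.

9.86%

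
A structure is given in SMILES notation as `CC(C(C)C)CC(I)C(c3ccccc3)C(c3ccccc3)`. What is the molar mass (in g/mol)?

Atom tally by fragment:
  CH3 → C:1 H:3
  CH(CH(CH3)2) → C:4 H:8
  CH2 → C:1 H:2
  CH(I) → C:1 H:1 I:1
  CH(C6H5) → C:7 H:6
  CH2C6H5 → C:7 H:7
Element totals:
  C: 21
  H: 27
  I: 1
Molecular formula: C21H27I.
  M = 21(12.011) + 27(1.008) + 126.904
    = 252.231 + 27.216 + 126.904 = 406.351

406.35 g/mol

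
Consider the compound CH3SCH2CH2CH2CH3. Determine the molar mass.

Atom tally by fragment:
  CH3SCH2 → C:2 H:5 S:1
  CH2 → C:1 H:2
  CH2 → C:1 H:2
  CH3 → C:1 H:3
Element totals:
  C: 5
  H: 12
  S: 1
Molecular formula: C5H12S.
  M = 5(12.011) + 12(1.008) + 32.06
    = 60.055 + 12.096 + 32.060 = 104.211

104.21 g/mol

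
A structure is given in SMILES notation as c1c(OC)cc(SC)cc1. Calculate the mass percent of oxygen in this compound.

Atom tally by fragment:
  benzene ring core → C:6 H:6
  (− 2 ring H displaced by substituents)
  + OCH3 → C:1 H:3 O:1
  + SCH3 → C:1 H:3 S:1
Element totals:
  C: 8
  H: 10
  O: 1
  S: 1
Molecular formula: C8H10OS.
Molar mass = 154.227 g/mol.
Mass from O: 1 × 15.999 = 15.999 g/mol.
%O = 15.999 / 154.227 × 100 = 10.37%.

10.37%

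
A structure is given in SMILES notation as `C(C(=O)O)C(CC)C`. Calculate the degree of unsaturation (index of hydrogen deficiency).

Atom tally by fragment:
  HOOCCH2 → C:2 H:3 O:2
  CH(C2H5) → C:3 H:6
  CH3 → C:1 H:3
Element totals:
  C: 6
  H: 12
  O: 2
Molecular formula: C6H12O2.
DoU = (2C + 2 + N − H − X) / 2 = (2·6 + 2 + 0 − 12 − 0) / 2 = 1.

1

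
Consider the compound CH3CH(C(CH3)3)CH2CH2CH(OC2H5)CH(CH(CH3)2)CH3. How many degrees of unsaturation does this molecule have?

0

Atom tally by fragment:
  CH3 → C:1 H:3
  CH(C(CH3)3) → C:5 H:10
  CH2 → C:1 H:2
  CH2 → C:1 H:2
  CH(OC2H5) → C:3 H:6 O:1
  CH(CH(CH3)2) → C:4 H:8
  CH3 → C:1 H:3
Element totals:
  C: 16
  H: 34
  O: 1
Molecular formula: C16H34O.
DoU = (2C + 2 + N − H − X) / 2 = (2·16 + 2 + 0 − 34 − 0) / 2 = 0.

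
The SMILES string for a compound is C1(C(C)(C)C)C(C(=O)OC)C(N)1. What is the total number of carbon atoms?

Atom tally by fragment:
  cyclopropane ring core → C:3 H:6
  (− 3 ring H displaced by substituents)
  + C(CH3)3 → C:4 H:9
  + COOCH3 → C:2 H:3 O:2
  + NH2 → N:1 H:2
Element totals:
  C: 9
  H: 17
  N: 1
  O: 2

9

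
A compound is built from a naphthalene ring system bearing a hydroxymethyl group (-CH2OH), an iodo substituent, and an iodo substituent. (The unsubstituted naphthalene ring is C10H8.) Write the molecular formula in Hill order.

C11H8I2O

Atom tally by fragment:
  naphthalene ring system core → C:10 H:8
  (− 3 ring H displaced by substituents)
  + CH2OH → C:1 H:3 O:1
  + I → I:1
  + I → I:1
Element totals:
  C: 11
  H: 8
  I: 2
  O: 1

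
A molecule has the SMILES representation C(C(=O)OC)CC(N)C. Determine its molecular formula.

Atom tally by fragment:
  CH3OOCCH2 → C:3 H:5 O:2
  CH2 → C:1 H:2
  CH(NH2) → C:1 H:3 N:1
  CH3 → C:1 H:3
Element totals:
  C: 6
  H: 13
  N: 1
  O: 2

C6H13NO2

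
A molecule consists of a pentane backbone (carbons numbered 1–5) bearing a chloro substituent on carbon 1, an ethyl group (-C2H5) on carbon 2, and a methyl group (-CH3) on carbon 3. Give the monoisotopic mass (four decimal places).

148.1019

Atom tally by fragment:
  ClCH2 → C:1 H:2 Cl:1
  CH(C2H5) → C:3 H:6
  CH(CH3) → C:2 H:4
  CH2 → C:1 H:2
  CH3 → C:1 H:3
Element totals:
  C: 8
  H: 17
  Cl: 1
Molecular formula: C8H17Cl.
  M = 8(12.0) + 17(1.007825) + 34.968853
    = 96.000000 + 17.133025 + 34.968853 = 148.101878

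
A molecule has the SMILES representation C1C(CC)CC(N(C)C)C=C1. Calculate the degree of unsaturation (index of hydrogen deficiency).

2

Atom tally by fragment:
  cyclohexene ring core → C:6 H:10
  (− 2 ring H displaced by substituents)
  + C2H5 → C:2 H:5
  + N(CH3)2 → N:1 C:2 H:6
Element totals:
  C: 10
  H: 19
  N: 1
Molecular formula: C10H19N.
DoU = (2C + 2 + N − H − X) / 2 = (2·10 + 2 + 1 − 19 − 0) / 2 = 2.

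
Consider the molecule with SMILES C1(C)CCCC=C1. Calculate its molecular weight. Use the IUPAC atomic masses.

96.17 g/mol

Atom tally by fragment:
  cyclohexene ring core → C:6 H:10
  (− 1 ring H displaced by substituents)
  + CH3 → C:1 H:3
Element totals:
  C: 7
  H: 12
Molecular formula: C7H12.
  M = 7(12.011) + 12(1.008)
    = 84.077 + 12.096 = 96.173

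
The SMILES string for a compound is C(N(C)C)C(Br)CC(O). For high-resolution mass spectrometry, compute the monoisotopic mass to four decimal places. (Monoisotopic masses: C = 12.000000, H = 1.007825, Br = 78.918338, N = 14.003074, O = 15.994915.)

195.0259

Atom tally by fragment:
  (CH3)2NCH2 → C:3 H:8 N:1
  CH(Br) → C:1 H:1 Br:1
  CH2 → C:1 H:2
  CH2OH → C:1 H:3 O:1
Element totals:
  C: 6
  H: 14
  Br: 1
  N: 1
  O: 1
Molecular formula: C6H14BrNO.
  M = 6(12.0) + 14(1.007825) + 78.918338 + 14.003074 + 15.994915
    = 72.000000 + 14.109550 + 78.918338 + 14.003074 + 15.994915 = 195.025877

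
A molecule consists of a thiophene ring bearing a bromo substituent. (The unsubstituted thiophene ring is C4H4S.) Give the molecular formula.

Atom tally by fragment:
  thiophene ring core → C:4 H:4 S:1
  (− 1 ring H displaced by substituents)
  + Br → Br:1
Element totals:
  C: 4
  H: 3
  Br: 1
  S: 1

C4H3BrS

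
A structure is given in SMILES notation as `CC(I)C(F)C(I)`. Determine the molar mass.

327.91 g/mol

Atom tally by fragment:
  CH3 → C:1 H:3
  CH(I) → C:1 H:1 I:1
  CH(F) → C:1 H:1 F:1
  CH2I → C:1 H:2 I:1
Element totals:
  C: 4
  H: 7
  F: 1
  I: 2
Molecular formula: C4H7FI2.
  M = 4(12.011) + 7(1.008) + 18.998 + 2(126.904)
    = 48.044 + 7.056 + 18.998 + 253.808 = 327.906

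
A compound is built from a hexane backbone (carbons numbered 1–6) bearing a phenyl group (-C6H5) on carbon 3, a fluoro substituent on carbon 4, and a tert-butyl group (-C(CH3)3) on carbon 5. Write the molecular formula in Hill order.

C16H25F

Atom tally by fragment:
  CH3 → C:1 H:3
  CH2 → C:1 H:2
  CH(C6H5) → C:7 H:6
  CH(F) → C:1 H:1 F:1
  CH(C(CH3)3) → C:5 H:10
  CH3 → C:1 H:3
Element totals:
  C: 16
  H: 25
  F: 1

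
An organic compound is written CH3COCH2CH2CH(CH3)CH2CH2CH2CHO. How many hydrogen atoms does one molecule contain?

Element totals:
  C: 10
  H: 18
  O: 2

18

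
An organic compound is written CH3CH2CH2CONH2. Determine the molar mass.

87.12 g/mol

Element totals:
  C: 4
  H: 9
  N: 1
  O: 1
Molecular formula: C4H9NO.
  M = 4(12.011) + 9(1.008) + 14.007 + 15.999
    = 48.044 + 9.072 + 14.007 + 15.999 = 87.122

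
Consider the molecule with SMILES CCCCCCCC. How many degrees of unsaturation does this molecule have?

0

Atom tally by fragment:
  CH3 → C:1 H:3
  CH2 → C:1 H:2
  CH2 → C:1 H:2
  CH2 → C:1 H:2
  CH2 → C:1 H:2
  CH2 → C:1 H:2
  CH2 → C:1 H:2
  CH3 → C:1 H:3
Element totals:
  C: 8
  H: 18
Molecular formula: C8H18.
DoU = (2C + 2 + N − H − X) / 2 = (2·8 + 2 + 0 − 18 − 0) / 2 = 0.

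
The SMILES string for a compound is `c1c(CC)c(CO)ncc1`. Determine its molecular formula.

Atom tally by fragment:
  pyridine ring core → C:5 H:5 N:1
  (− 2 ring H displaced by substituents)
  + C2H5 → C:2 H:5
  + CH2OH → C:1 H:3 O:1
Element totals:
  C: 8
  H: 11
  N: 1
  O: 1

C8H11NO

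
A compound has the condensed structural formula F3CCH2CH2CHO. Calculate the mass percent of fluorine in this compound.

Atom tally by fragment:
  F3CCH2 → C:2 H:2 F:3
  CH2CHO → C:2 H:3 O:1
Element totals:
  C: 4
  H: 5
  F: 3
  O: 1
Molecular formula: C4H5F3O.
Molar mass = 126.077 g/mol.
Mass from F: 3 × 18.998 = 56.994 g/mol.
%F = 56.994 / 126.077 × 100 = 45.21%.

45.21%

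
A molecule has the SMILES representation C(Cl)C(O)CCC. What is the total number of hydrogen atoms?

Atom tally by fragment:
  ClCH2 → C:1 H:2 Cl:1
  CH(OH) → C:1 H:2 O:1
  CH2 → C:1 H:2
  CH2 → C:1 H:2
  CH3 → C:1 H:3
Element totals:
  C: 5
  H: 11
  Cl: 1
  O: 1

11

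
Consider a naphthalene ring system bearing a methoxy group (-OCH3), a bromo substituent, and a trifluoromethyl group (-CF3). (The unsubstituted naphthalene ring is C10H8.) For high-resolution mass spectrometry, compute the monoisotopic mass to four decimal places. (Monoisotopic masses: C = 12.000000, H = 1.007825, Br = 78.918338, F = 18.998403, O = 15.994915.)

Atom tally by fragment:
  naphthalene ring system core → C:10 H:8
  (− 3 ring H displaced by substituents)
  + OCH3 → C:1 H:3 O:1
  + Br → Br:1
  + CF3 → C:1 F:3
Element totals:
  C: 12
  H: 8
  Br: 1
  F: 3
  O: 1
Molecular formula: C12H8BrF3O.
  M = 12(12.0) + 8(1.007825) + 78.918338 + 3(18.998403) + 15.994915
    = 144.000000 + 8.062600 + 78.918338 + 56.995209 + 15.994915 = 303.971062

303.9711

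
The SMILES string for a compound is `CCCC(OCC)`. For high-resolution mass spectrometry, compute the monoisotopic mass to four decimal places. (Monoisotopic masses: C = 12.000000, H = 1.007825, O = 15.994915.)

Atom tally by fragment:
  CH3 → C:1 H:3
  CH2 → C:1 H:2
  CH2 → C:1 H:2
  CH2OC2H5 → C:3 H:7 O:1
Element totals:
  C: 6
  H: 14
  O: 1
Molecular formula: C6H14O.
  M = 6(12.0) + 14(1.007825) + 15.994915
    = 72.000000 + 14.109550 + 15.994915 = 102.104465

102.1045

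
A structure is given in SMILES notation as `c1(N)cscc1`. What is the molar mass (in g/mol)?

Atom tally by fragment:
  thiophene ring core → C:4 H:4 S:1
  (− 1 ring H displaced by substituents)
  + NH2 → N:1 H:2
Element totals:
  C: 4
  H: 5
  N: 1
  S: 1
Molecular formula: C4H5NS.
  M = 4(12.011) + 5(1.008) + 14.007 + 32.06
    = 48.044 + 5.040 + 14.007 + 32.060 = 99.151

99.15 g/mol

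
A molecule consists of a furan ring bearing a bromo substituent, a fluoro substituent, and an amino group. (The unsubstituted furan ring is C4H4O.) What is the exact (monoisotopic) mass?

178.9382

Atom tally by fragment:
  furan ring core → C:4 H:4 O:1
  (− 3 ring H displaced by substituents)
  + Br → Br:1
  + F → F:1
  + NH2 → N:1 H:2
Element totals:
  C: 4
  H: 3
  Br: 1
  F: 1
  N: 1
  O: 1
Molecular formula: C4H3BrFNO.
  M = 4(12.0) + 3(1.007825) + 78.918338 + 18.998403 + 14.003074 + 15.994915
    = 48.000000 + 3.023475 + 78.918338 + 18.998403 + 14.003074 + 15.994915 = 178.938205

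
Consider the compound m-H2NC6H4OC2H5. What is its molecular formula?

Element totals:
  C: 8
  H: 11
  N: 1
  O: 1

C8H11NO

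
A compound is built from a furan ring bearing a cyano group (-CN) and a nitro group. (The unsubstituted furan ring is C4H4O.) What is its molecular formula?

C5H2N2O3

Atom tally by fragment:
  furan ring core → C:4 H:4 O:1
  (− 2 ring H displaced by substituents)
  + CN → C:1 N:1
  + NO2 → N:1 O:2
Element totals:
  C: 5
  H: 2
  N: 2
  O: 3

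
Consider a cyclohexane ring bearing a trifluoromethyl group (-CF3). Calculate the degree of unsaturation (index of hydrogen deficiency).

1

Atom tally by fragment:
  cyclohexane ring core → C:6 H:12
  (− 1 ring H displaced by substituents)
  + CF3 → C:1 F:3
Element totals:
  C: 7
  H: 11
  F: 3
Molecular formula: C7H11F3.
DoU = (2C + 2 + N − H − X) / 2 = (2·7 + 2 + 0 − 11 − 3) / 2 = 1.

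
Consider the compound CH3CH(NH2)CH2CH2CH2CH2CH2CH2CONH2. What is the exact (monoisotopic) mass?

Atom tally by fragment:
  CH3 → C:1 H:3
  CH(NH2) → C:1 H:3 N:1
  CH2 → C:1 H:2
  CH2 → C:1 H:2
  CH2 → C:1 H:2
  CH2 → C:1 H:2
  CH2 → C:1 H:2
  CH2CONH2 → C:2 H:4 O:1 N:1
Element totals:
  C: 9
  H: 20
  N: 2
  O: 1
Molecular formula: C9H20N2O.
  M = 9(12.0) + 20(1.007825) + 2(14.003074) + 15.994915
    = 108.000000 + 20.156500 + 28.006148 + 15.994915 = 172.157563

172.1576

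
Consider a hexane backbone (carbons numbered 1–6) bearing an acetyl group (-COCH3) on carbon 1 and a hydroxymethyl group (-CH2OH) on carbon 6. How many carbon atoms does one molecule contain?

9

Atom tally by fragment:
  CH3COCH2 → C:3 H:5 O:1
  CH2 → C:1 H:2
  CH2 → C:1 H:2
  CH2 → C:1 H:2
  CH2 → C:1 H:2
  CH2CH2OH → C:2 H:5 O:1
Element totals:
  C: 9
  H: 18
  O: 2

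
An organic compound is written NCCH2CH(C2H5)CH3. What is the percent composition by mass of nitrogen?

14.42%

Atom tally by fragment:
  NCCH2 → C:2 H:2 N:1
  CH(C2H5) → C:3 H:6
  CH3 → C:1 H:3
Element totals:
  C: 6
  H: 11
  N: 1
Molecular formula: C6H11N.
Molar mass = 97.161 g/mol.
Mass from N: 1 × 14.007 = 14.007 g/mol.
%N = 14.007 / 97.161 × 100 = 14.42%.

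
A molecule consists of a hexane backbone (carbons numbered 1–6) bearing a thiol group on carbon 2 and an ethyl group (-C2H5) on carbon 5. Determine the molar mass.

Atom tally by fragment:
  CH3 → C:1 H:3
  CH(SH) → C:1 H:2 S:1
  CH2 → C:1 H:2
  CH2 → C:1 H:2
  CH(C2H5) → C:3 H:6
  CH3 → C:1 H:3
Element totals:
  C: 8
  H: 18
  S: 1
Molecular formula: C8H18S.
  M = 8(12.011) + 18(1.008) + 32.06
    = 96.088 + 18.144 + 32.060 = 146.292

146.29 g/mol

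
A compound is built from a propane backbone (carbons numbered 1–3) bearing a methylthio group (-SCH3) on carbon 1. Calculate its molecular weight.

90.18 g/mol

Atom tally by fragment:
  CH3SCH2 → C:2 H:5 S:1
  CH2 → C:1 H:2
  CH3 → C:1 H:3
Element totals:
  C: 4
  H: 10
  S: 1
Molecular formula: C4H10S.
  M = 4(12.011) + 10(1.008) + 32.06
    = 48.044 + 10.080 + 32.060 = 90.184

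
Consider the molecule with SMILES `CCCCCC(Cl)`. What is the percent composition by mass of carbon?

Atom tally by fragment:
  CH3 → C:1 H:3
  CH2 → C:1 H:2
  CH2 → C:1 H:2
  CH2 → C:1 H:2
  CH2 → C:1 H:2
  CH2Cl → C:1 H:2 Cl:1
Element totals:
  C: 6
  H: 13
  Cl: 1
Molecular formula: C6H13Cl.
Molar mass = 120.620 g/mol.
Mass from C: 6 × 12.011 = 72.066 g/mol.
%C = 72.066 / 120.620 × 100 = 59.75%.

59.75%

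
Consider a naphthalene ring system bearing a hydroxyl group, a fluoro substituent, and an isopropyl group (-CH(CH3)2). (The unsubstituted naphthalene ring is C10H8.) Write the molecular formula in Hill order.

Atom tally by fragment:
  naphthalene ring system core → C:10 H:8
  (− 3 ring H displaced by substituents)
  + OH → O:1 H:1
  + F → F:1
  + CH(CH3)2 → C:3 H:7
Element totals:
  C: 13
  H: 13
  F: 1
  O: 1

C13H13FO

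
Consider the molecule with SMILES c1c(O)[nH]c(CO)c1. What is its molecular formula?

C5H7NO2

Atom tally by fragment:
  pyrrole ring core → C:4 H:5 N:1
  (− 2 ring H displaced by substituents)
  + OH → O:1 H:1
  + CH2OH → C:1 H:3 O:1
Element totals:
  C: 5
  H: 7
  N: 1
  O: 2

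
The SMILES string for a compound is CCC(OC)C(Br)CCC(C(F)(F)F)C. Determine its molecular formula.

C10H18BrF3O

Atom tally by fragment:
  CH3 → C:1 H:3
  CH2 → C:1 H:2
  CH(OCH3) → C:2 H:4 O:1
  CH(Br) → C:1 H:1 Br:1
  CH2 → C:1 H:2
  CH2 → C:1 H:2
  CH(CF3) → C:2 H:1 F:3
  CH3 → C:1 H:3
Element totals:
  C: 10
  H: 18
  Br: 1
  F: 3
  O: 1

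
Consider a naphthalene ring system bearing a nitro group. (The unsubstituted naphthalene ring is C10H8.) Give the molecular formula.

Atom tally by fragment:
  naphthalene ring system core → C:10 H:8
  (− 1 ring H displaced by substituents)
  + NO2 → N:1 O:2
Element totals:
  C: 10
  H: 7
  N: 1
  O: 2

C10H7NO2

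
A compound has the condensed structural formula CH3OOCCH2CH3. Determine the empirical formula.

C2H4O

Atom tally by fragment:
  CH3OOCCH2 → C:3 H:5 O:2
  CH3 → C:1 H:3
Element totals:
  C: 4
  H: 8
  O: 2
Molecular formula: C4H8O2.
gcd of subscripts = 2; dividing each by 2:
  C: 4/2 = 2
  H: 8/2 = 4
  O: 2/2 = 1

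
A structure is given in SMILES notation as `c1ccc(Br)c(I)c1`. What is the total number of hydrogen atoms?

4

Atom tally by fragment:
  benzene ring core → C:6 H:6
  (− 2 ring H displaced by substituents)
  + Br → Br:1
  + I → I:1
Element totals:
  C: 6
  H: 4
  Br: 1
  I: 1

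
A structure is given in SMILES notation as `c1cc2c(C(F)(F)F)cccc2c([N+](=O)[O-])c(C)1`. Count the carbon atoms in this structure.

12

Atom tally by fragment:
  naphthalene ring system core → C:10 H:8
  (− 3 ring H displaced by substituents)
  + CF3 → C:1 F:3
  + NO2 → N:1 O:2
  + CH3 → C:1 H:3
Element totals:
  C: 12
  H: 8
  F: 3
  N: 1
  O: 2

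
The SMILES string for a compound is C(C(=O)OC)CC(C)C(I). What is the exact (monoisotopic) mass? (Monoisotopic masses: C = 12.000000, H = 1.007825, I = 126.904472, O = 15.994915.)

Atom tally by fragment:
  CH3OOCCH2 → C:3 H:5 O:2
  CH2 → C:1 H:2
  CH(CH3) → C:2 H:4
  CH2I → C:1 H:2 I:1
Element totals:
  C: 7
  H: 13
  I: 1
  O: 2
Molecular formula: C7H13IO2.
  M = 7(12.0) + 13(1.007825) + 126.904472 + 2(15.994915)
    = 84.000000 + 13.101725 + 126.904472 + 31.989830 = 255.996027

255.9960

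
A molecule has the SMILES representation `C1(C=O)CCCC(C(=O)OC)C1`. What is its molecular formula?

C9H14O3

Atom tally by fragment:
  cyclohexane ring core → C:6 H:12
  (− 2 ring H displaced by substituents)
  + CHO → C:1 H:1 O:1
  + COOCH3 → C:2 H:3 O:2
Element totals:
  C: 9
  H: 14
  O: 3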